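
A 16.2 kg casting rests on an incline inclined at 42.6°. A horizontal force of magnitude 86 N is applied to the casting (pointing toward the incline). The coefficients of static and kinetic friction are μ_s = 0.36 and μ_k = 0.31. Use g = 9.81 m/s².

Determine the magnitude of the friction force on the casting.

f ≈ 44.3 N (up the incline)

Normal direction: N = m g cos θ + P sin θ = 175.2 N.
Parallel to the incline: P cos θ − m g sin θ = 63.3 − 107.6 = -44.27 N; the friction needed to balance this is 44.27 N acting up the slope.
The limit of static friction is μ_s N = 63.07 N.
Since 44.27 N is within the 63.07 N limit, the casting stays put and friction is exactly 44.3 N.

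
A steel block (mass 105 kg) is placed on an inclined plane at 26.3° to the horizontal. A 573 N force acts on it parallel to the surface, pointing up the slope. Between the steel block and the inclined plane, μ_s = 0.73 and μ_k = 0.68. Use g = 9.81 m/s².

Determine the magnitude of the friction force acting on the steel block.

Normal force: N = m g cos θ = 105 × 9.81 × cos 26.3° = 923.4 N.
Parallel to the incline, ΣF = 0 gives f = m g sin θ − P = 456.4 − 573 = -116.6 N (up-slope positive).
The static-friction ceiling is μ_s N = 0.73 × 923.4 = 674.1 N.
Since |-116.6| ≤ 674.1 N, static friction is sufficient; f equals the required value, not μ_s N.

f ≈ 117 N (down the incline)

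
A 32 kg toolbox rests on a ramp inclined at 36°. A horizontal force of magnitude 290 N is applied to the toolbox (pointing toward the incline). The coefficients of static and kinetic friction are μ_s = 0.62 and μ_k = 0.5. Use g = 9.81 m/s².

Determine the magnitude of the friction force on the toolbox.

f ≈ 50.1 N (down the incline)

Resolve perpendicular to the incline: N = m g cos θ + P sin θ = 32×9.81×cos 36° + 290×sin 36° = 424.4 N.
Parallel to the incline: P cos θ − m g sin θ = 234.6 − 184.5 = 50.1 N; the friction needed to balance this is 50.1 N acting down the slope.
The limit of static friction is μ_s N = 263.1 N.
|f_req| = 50.1 ≤ 263.1 N → the toolbox is in equilibrium; friction equals the required value.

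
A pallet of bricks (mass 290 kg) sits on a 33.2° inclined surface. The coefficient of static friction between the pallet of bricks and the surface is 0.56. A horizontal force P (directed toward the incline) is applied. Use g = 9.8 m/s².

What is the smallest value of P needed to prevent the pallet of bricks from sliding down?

P_min ≈ 196 N

The pallet of bricks tends to slide down (tan θ > μ_s), so at the point of impending slip friction acts up-slope at its limit: f = μ_s N.
Perpendicular to the incline: N = m g cos θ + P sin θ.
Along the incline: P cos θ + μ_s N = m g sin θ, i.e. P cos θ + μ_s (m g cos θ + P sin θ) = m g sin θ.
Solving, P (cos θ + μ_s sin θ) = m g (sin θ − μ_s cos θ), so P = 2840×0.07898/1.143 = 196 N.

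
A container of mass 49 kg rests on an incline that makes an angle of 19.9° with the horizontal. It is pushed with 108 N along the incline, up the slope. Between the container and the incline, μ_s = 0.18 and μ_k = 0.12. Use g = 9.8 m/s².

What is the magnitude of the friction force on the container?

f ≈ 55.5 N (up the incline)

Perpendicular to the surface, N = m g cos θ = 49·9.8·cos 19.9° = 451.5 N.
For equilibrium along the incline the friction force must supply f = m g sin θ − P = 163.5 − 108 = 55.45 N (positive meaning up-slope).
The static-friction ceiling is μ_s N = 0.18 × 451.5 = 81.27 N.
Since |55.45| ≤ 81.27 N, the container remains in static equilibrium and friction takes exactly the required value.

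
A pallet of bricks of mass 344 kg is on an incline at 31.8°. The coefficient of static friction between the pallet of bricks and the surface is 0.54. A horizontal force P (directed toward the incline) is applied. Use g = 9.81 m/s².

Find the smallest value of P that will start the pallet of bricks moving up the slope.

At impending motion up the slope, friction acts down-slope at its limit: f = μ_s N.
Perpendicular to the incline: N = m g cos θ + P sin θ.
Along the incline: P cos θ = m g sin θ + μ_s N = m g sin θ + μ_s (m g cos θ + P sin θ).
Solving, P (cos θ − μ_s sin θ) = m g (sin θ + μ_s cos θ), so P = 344×9.81×(sin 31.8° + 0.54 cos 31.8°)/(cos 31.8° − 0.54 sin 31.8°) = 3370×0.9859/0.5653 = 5890 N.

P ≈ 5890 N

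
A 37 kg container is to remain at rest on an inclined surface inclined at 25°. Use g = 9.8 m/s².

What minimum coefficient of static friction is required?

μ_s,min ≈ 0.466

At the slip threshold m g sin θ = μ_s m g cos θ, so μ_s,min = tan θ.
μ_s,min = tan 25° = 0.466.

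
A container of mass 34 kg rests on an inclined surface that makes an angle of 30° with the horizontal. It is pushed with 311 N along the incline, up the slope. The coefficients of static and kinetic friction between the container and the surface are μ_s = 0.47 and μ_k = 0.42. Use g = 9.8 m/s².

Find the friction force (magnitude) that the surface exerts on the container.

Normal force: N = m g cos θ = 34 × 9.8 × cos 30° = 288.6 N.
Parallel to the incline, ΣF = 0 gives f = m g sin θ − P = 166.6 − 311 = -144.4 N (up-slope positive).
Maximum static friction available: μ_s N = 0.47 × 288.6 = 135.6 N.
|-144.4| exceeds 135.6 N, so the container slips up-slope; friction is kinetic, f = μ_k N = 0.42×288.6 = 121 N.

f ≈ 121 N (down the incline)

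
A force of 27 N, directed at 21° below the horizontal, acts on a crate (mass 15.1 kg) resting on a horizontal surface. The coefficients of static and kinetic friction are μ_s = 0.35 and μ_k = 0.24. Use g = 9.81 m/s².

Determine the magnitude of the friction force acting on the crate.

The vertical component of P adds to the normal force: N = m g + P sin α = 148.1 + 9.676 = 157.8 N.
Horizontally, friction must balance P cos α = 25.21 N.
The static-friction limit is μ_s N = 55.23 N.
25.21 ≤ 55.23 N → static; friction equals the required 25.2 N.

f ≈ 25.2 N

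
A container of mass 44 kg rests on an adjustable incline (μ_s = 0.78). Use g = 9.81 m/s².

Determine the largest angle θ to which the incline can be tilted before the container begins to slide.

At the slip threshold, m g sin θ = μ_s · m g cos θ, so tan θ = μ_s.
θ_max = arctan(0.78) = 38°.

θ_max ≈ 38°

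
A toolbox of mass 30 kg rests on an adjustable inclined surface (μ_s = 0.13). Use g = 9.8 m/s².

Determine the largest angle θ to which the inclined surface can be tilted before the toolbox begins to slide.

θ_max ≈ 7.41°

At the slip threshold, m g sin θ = μ_s · m g cos θ, so tan θ = μ_s.
θ_max = arctan(0.13) = 7.41°.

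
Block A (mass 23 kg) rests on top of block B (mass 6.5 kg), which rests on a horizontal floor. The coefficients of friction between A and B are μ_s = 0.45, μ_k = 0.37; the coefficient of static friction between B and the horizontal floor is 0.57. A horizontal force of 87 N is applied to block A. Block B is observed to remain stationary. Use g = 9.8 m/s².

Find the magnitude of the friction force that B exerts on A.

Normal force at the A–B interface: N₁ = m_A g = 225.4 N.
Maximum static friction on A from B: μ_s N₁ = 0.45×225.4 = 101.4 N.
P = 87 N is within that limit, so A and B move together (both at rest); the A–B friction is simply f₁ = P = 87 N.
By Newton's third law B feels 87 N forward from A. With B stationary, the floor's static friction on B balances it: f₂ = 87 N (well within μ_s(m_A+m_B)g = 164.8 N).

f ≈ 87 N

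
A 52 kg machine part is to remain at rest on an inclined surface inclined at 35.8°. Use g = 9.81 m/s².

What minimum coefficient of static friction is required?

At the slip threshold m g sin θ = μ_s m g cos θ, so μ_s,min = tan θ.
μ_s,min = tan 35.8° = 0.721.

μ_s,min ≈ 0.721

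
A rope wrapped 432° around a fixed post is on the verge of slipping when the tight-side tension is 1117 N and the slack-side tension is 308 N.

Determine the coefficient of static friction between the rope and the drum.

μ ≈ 0.171

T₂/T₁ = e^{μβ} → μ = ln(T₂/T₁)/β.
β = 432° = 7.54 rad.
μ = ln(1117/308)/7.54 = ln(3.627)/7.54 = 0.171.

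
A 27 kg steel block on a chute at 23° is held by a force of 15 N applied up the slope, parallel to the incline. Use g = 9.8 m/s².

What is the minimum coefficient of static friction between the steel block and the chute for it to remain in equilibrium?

μ_s,min ≈ 0.363

N = m g cos θ = 243.6 N.
Friction must make up the shortfall along the incline: f = m g sin θ − P = 103.4 − 15 = 88.39 N.
At the threshold f = μ_s N, so μ_s,min = 88.39/243.6 = 0.363.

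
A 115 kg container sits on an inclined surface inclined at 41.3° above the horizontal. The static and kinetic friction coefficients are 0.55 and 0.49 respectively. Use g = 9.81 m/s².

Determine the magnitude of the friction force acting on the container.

f ≈ 415 N (up the incline)

Perpendicular to the surface, N = m g cos θ = 115·9.81·cos 41.3° = 847.5 N.
Along the slope the weight component is m g sin θ = 744.6 N; friction must supply exactly this, acting up-slope.
Maximum static friction available: μ_s N = 0.55 × 847.5 = 466.1 N.
|744.6| exceeds 466.1 N, so the container slips down-slope; friction is kinetic, f = μ_k N = 0.49×847.5 = 415 N.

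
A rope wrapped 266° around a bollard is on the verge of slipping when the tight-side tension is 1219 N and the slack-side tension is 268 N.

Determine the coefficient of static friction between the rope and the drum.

T₂/T₁ = e^{μβ} → μ = ln(T₂/T₁)/β.
β = 266° = 4.643 rad.
μ = ln(1219/268)/4.643 = ln(4.549)/4.643 = 0.326.

μ ≈ 0.326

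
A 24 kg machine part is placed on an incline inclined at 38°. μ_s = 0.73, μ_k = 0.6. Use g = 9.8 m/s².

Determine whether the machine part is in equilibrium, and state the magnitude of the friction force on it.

N = m g cos θ = 185 N.
Down-slope weight component: m g sin θ = 145 N.
μ_s N = 135 N.
145 > 135 N, so it slides; kinetic friction f = μ_k N = 0.6×185 = 111 N.

f ≈ 111 N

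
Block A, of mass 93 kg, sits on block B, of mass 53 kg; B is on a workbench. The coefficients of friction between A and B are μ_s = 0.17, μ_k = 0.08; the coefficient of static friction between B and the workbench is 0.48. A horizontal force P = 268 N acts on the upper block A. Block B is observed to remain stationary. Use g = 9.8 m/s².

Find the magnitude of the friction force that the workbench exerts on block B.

f ≈ 72.9 N

The normal force B exerts on A is simply A's weight, N₁ = 911.4 N.
So the A–B interface can sustain at most μ_s N₁ = 154.9 N of static friction.
Since P = 268 N > 154.9 N, A slides on B; the A–B friction is kinetic: f₁ = μ_k N₁ = 0.08×911.4 = 72.9 N.
B experiences an equal 72.9 N forward from A (third law). B is in equilibrium, so the floor supplies f₂ = 72.9 N of static friction (limit μ_s(m_A+m_B)g = 686.8 N, not exceeded).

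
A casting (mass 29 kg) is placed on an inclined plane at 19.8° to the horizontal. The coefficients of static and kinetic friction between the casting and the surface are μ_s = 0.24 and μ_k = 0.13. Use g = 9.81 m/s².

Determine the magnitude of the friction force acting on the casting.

f ≈ 34.8 N (up the incline)

Normal force: N = m g cos θ = 29 × 9.81 × cos 19.8° = 267.7 N.
Along the slope the weight component is m g sin θ = 96.37 N; friction must supply exactly this, acting up-slope.
The static-friction ceiling is μ_s N = 0.24 × 267.7 = 64.24 N.
|96.37| exceeds 64.24 N, so the casting slips down-slope; friction is kinetic, f = μ_k N = 0.13×267.7 = 34.8 N.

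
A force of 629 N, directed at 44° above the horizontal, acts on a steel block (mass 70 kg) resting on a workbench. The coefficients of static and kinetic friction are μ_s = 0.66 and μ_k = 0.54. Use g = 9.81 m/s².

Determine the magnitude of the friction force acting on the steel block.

N = m g − P sin α = 686.7 − 629×sin 44° = 249.8 N.
Horizontally, friction must balance P cos α = 452.5 N.
The static-friction limit is μ_s N = 164.8 N.
The required friction exceeds μ_s N, so the steel block moves and f = μ_k N = 135 N.

f ≈ 135 N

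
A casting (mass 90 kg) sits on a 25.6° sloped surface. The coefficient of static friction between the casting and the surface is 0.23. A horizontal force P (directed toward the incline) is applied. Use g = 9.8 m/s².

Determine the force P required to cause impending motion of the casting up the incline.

P ≈ 703 N

At impending motion up the slope, friction acts down-slope at its limit: f = μ_s N.
Perpendicular to the incline: N = m g cos θ + P sin θ.
Along the incline: P cos θ = m g sin θ + μ_s N = m g sin θ + μ_s (m g cos θ + P sin θ).
Solving, P (cos θ − μ_s sin θ) = m g (sin θ + μ_s cos θ), so P = 90×9.8×(sin 25.6° + 0.23 cos 25.6°)/(cos 25.6° − 0.23 sin 25.6°) = 882×0.6395/0.8025 = 703 N.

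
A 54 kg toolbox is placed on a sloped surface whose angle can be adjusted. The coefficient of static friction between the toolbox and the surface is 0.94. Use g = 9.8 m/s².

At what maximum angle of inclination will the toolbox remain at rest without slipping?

θ_max ≈ 43.2°

At the slip threshold, m g sin θ = μ_s · m g cos θ, so tan θ = μ_s.
θ_max = arctan(0.94) = 43.2°.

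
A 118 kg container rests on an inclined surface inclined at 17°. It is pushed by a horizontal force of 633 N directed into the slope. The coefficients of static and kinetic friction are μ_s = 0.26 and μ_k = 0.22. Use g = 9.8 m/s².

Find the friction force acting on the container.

Resolve perpendicular to the incline: N = m g cos θ + P sin θ = 118×9.8×cos 17° + 633×sin 17° = 1291 N.
Parallel to the incline: P cos θ − m g sin θ = 605.3 − 338.1 = 267.2 N; the friction needed to balance this is 267.2 N acting down the slope.
The limit of static friction is μ_s N = 335.6 N.
Since 267.2 N is within the 335.6 N limit, the container stays put and friction is exactly 267 N.

f ≈ 267 N (down the incline)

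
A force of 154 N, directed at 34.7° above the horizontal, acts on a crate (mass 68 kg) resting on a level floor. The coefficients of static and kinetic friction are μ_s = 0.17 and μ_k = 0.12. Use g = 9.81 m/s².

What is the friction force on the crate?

f ≈ 69.5 N

N = m g − P sin α = 667.1 − 154×sin 34.7° = 579.4 N.
The horizontal driving force is P cos α = 126.6 N, so equilibrium needs friction f = 126.6 N.
The static-friction limit is μ_s N = 98.5 N.
The required friction exceeds μ_s N, so the crate moves and f = μ_k N = 69.5 N.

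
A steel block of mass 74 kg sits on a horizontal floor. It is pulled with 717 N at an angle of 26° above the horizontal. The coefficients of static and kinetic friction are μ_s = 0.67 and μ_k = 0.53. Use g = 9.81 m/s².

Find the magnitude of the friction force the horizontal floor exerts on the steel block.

Vertical equilibrium gives N = m g − P sin α = 411.6 N.
For equilibrium, f = P cos α = 717×cos 26° = 644.4 N.
The static-friction limit is μ_s N = 275.8 N.
644.4 > 275.8 N → the steel block slides; f = μ_k N = 0.53×411.6 = 218 N.

f ≈ 218 N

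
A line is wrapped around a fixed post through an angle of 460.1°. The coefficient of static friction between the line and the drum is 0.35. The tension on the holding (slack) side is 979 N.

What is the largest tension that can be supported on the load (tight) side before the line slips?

At impending slip the capstan equation gives T₂/T₁ = e^{μβ} with β in radians.
β = 460.1° × π/180 = 8.03 rad.
e^{μβ} = e^{0.35×8.03} = 16.62.
T₂ = T₁ · e^{μβ} = 979 × 16.62 = 16300 N.

T_max ≈ 16300 N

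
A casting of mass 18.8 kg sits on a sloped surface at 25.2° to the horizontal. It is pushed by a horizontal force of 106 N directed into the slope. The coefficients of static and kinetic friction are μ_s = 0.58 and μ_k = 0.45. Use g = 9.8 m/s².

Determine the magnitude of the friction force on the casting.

The horizontal push has a component P sin θ into the surface, so N = m g cos θ + P sin θ = 166.7 + 45.13 = 211.8 N.
Along the incline, the net driving force (taking up-slope positive) is P cos θ − m g sin θ = 95.91 − 78.45 = 17.47 N, so equilibrium requires friction f = -17.47 N (down-slope).
The limit of static friction is μ_s N = 122.9 N.
Since 17.47 N is within the 122.9 N limit, the casting stays put and friction is exactly 17.5 N.

f ≈ 17.5 N (down the incline)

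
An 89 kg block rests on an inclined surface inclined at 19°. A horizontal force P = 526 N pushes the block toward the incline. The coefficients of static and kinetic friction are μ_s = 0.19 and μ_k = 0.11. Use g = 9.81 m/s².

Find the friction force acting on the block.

Resolve perpendicular to the incline: N = m g cos θ + P sin θ = 89×9.81×cos 19° + 526×sin 19° = 996.8 N.
Along the incline, the net driving force (taking up-slope positive) is P cos θ − m g sin θ = 497.3 − 284.3 = 213.1 N, so equilibrium requires friction f = -213.1 N (down-slope).
Maximum static friction: μ_s N = 0.19 × 996.8 = 189.4 N.
|f_req| = 213.1 > 189.4 N → the block slides up the incline; f = μ_k N = 0.11 × 996.8 = 110 N.

f ≈ 110 N (down the incline)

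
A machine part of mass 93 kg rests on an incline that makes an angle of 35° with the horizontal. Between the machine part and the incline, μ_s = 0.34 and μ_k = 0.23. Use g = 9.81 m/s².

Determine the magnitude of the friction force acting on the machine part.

Normal force: N = m g cos θ = 93 × 9.81 × cos 35° = 747.3 N.
Along the slope the weight component is m g sin θ = 523.3 N; friction must supply exactly this, acting up-slope.
The static-friction ceiling is μ_s N = 0.34 × 747.3 = 254.1 N.
Since |523.3| > 254.1 N, static friction cannot hold it; the machine part slides down the incline and kinetic friction applies: f = μ_k N = 0.23 × 747.3 = 172 N.

f ≈ 172 N (up the incline)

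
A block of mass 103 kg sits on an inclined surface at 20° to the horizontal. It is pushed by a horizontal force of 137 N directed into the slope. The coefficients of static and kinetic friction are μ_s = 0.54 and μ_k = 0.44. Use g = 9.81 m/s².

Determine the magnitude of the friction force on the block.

f ≈ 217 N (up the incline)

Resolve perpendicular to the incline: N = m g cos θ + P sin θ = 103×9.81×cos 20° + 137×sin 20° = 996.4 N.
Parallel to the incline: P cos θ − m g sin θ = 128.7 − 345.6 = -216.8 N; the friction needed to balance this is 216.8 N acting up the slope.
Maximum static friction: μ_s N = 0.54 × 996.4 = 538 N.
|f_req| = 216.8 ≤ 538 N → the block is in equilibrium; friction equals the required value.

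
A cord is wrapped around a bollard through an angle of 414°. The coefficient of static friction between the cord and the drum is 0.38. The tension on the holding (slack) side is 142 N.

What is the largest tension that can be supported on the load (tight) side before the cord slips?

At impending slip the capstan equation gives T₂/T₁ = e^{μβ} with β in radians.
β = 414° × π/180 = 7.226 rad.
e^{μβ} = e^{0.38×7.226} = 15.58.
T₂ = T₁ · e^{μβ} = 142 × 15.58 = 2210 N.

T_max ≈ 2210 N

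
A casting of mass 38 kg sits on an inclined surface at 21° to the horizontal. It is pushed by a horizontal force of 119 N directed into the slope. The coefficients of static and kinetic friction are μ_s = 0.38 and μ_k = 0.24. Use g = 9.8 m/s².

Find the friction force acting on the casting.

Normal direction: N = m g cos θ + P sin θ = 390.3 N.
Parallel to the incline: P cos θ − m g sin θ = 111.1 − 133.5 = -22.36 N; the friction needed to balance this is 22.36 N acting up the slope.
Maximum static friction: μ_s N = 0.38 × 390.3 = 148.3 N.
Since 22.36 N is within the 148.3 N limit, the casting stays put and friction is exactly 22.4 N.

f ≈ 22.4 N (up the incline)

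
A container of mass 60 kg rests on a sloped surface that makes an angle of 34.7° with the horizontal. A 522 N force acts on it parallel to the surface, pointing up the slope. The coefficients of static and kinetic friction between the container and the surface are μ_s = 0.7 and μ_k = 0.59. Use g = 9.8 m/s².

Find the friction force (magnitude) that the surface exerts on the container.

Normal force: N = m g cos θ = 60 × 9.8 × cos 34.7° = 483.4 N.
For equilibrium along the incline the friction force must supply f = m g sin θ − P = 334.7 − 522 = -187.3 N (positive meaning up-slope).
Maximum static friction available: μ_s N = 0.7 × 483.4 = 338.4 N.
Since |-187.3| ≤ 338.4 N, static friction is sufficient; f equals the required value, not μ_s N.

f ≈ 187 N (down the incline)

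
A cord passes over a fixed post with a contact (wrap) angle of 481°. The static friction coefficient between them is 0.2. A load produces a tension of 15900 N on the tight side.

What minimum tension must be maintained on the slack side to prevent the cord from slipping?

Capstan equation at impending slip: T_tight/T_slack = e^{μβ}.
β = 481° = 8.395 rad; e^{μβ} = e^{0.2×8.395} = 5.36.
T_slack = T_tight / e^{μβ} = 15900 / 5.36 = 2970 N.

T_min ≈ 2970 N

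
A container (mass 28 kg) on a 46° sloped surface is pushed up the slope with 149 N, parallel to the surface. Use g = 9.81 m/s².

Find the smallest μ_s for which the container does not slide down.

N = m g cos θ = 190.8 N.
Friction must make up the shortfall along the incline: f = m g sin θ − P = 197.6 − 149 = 48.59 N.
At the threshold f = μ_s N, so μ_s,min = 48.59/190.8 = 0.255.

μ_s,min ≈ 0.255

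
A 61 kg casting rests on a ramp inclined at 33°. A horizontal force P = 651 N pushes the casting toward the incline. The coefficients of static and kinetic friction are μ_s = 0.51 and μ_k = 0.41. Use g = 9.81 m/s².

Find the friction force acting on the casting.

Normal direction: N = m g cos θ + P sin θ = 856.4 N.
Along the incline, the net driving force (taking up-slope positive) is P cos θ − m g sin θ = 546 − 325.9 = 220.1 N, so equilibrium requires friction f = -220.1 N (down-slope).
The limit of static friction is μ_s N = 436.8 N.
|f_req| = 220.1 ≤ 436.8 N → the casting is in equilibrium; friction equals the required value.

f ≈ 220 N (down the incline)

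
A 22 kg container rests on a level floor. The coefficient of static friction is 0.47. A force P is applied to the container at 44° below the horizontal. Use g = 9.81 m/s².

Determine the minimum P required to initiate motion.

P ≈ 258 N

N = m g + P sin α (the push presses the container into the level floor).
At impending slip, P cos α = μ_s N = μ_s (m g + P sin α).
Solving: P (cos α − μ_s sin α) = μ_s m g → P = 0.47×216/(cos 44° − 0.47 sin 44°) = 101/0.3929 = 258 N.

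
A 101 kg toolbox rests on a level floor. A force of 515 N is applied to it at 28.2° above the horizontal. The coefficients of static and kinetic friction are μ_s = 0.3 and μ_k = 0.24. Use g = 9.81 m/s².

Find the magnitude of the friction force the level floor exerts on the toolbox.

f ≈ 179 N

Vertical equilibrium gives N = m g − P sin α = 747.4 N.
The horizontal driving force is P cos α = 453.9 N, so equilibrium needs friction f = 453.9 N.
μ_s N = 0.3 × 747.4 = 224.2 N.
The required friction exceeds μ_s N, so the toolbox moves and f = μ_k N = 179 N.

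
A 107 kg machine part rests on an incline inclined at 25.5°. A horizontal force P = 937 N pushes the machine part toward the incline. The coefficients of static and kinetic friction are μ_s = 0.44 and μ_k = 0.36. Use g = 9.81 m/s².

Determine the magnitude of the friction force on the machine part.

Resolve perpendicular to the incline: N = m g cos θ + P sin θ = 107×9.81×cos 25.5° + 937×sin 25.5° = 1351 N.
Along the incline, the net driving force (taking up-slope positive) is P cos θ − m g sin θ = 845.7 − 451.9 = 393.8 N, so equilibrium requires friction f = -393.8 N (down-slope).
The limit of static friction is μ_s N = 594.4 N.
|f_req| = 393.8 ≤ 594.4 N → the machine part is in equilibrium; friction equals the required value.

f ≈ 394 N (down the incline)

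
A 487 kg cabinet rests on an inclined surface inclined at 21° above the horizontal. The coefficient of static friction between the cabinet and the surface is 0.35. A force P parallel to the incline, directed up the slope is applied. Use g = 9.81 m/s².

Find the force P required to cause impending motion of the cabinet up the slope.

P ≈ 3270 N

At impending motion up the slope, friction acts down-slope at its limit: f = μ_s N.
P is parallel to the surface, so N = m g cos θ = 4460 N.
Along the incline: P = m g sin θ + μ_s N = 1710 + 0.35×4460 = 3270 N.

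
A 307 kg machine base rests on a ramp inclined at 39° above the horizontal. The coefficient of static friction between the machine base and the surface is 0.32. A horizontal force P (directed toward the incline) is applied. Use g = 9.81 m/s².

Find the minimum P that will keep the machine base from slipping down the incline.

P_min ≈ 1170 N

The machine base tends to slide down (tan θ > μ_s), so at the point of impending slip friction acts up-slope at its limit: f = μ_s N.
Perpendicular to the incline: N = m g cos θ + P sin θ.
Along the incline: P cos θ + μ_s N = m g sin θ, i.e. P cos θ + μ_s (m g cos θ + P sin θ) = m g sin θ.
Solving, P (cos θ + μ_s sin θ) = m g (sin θ − μ_s cos θ), so P = 3010×0.3806/0.9785 = 1170 N.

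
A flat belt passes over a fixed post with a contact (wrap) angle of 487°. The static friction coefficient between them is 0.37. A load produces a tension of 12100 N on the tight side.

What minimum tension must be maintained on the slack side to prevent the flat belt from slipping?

Capstan equation at impending slip: T_tight/T_slack = e^{μβ}.
β = 487° = 8.5 rad; e^{μβ} = e^{0.37×8.5} = 23.22.
T_slack = T_tight / e^{μβ} = 12100 / 23.22 = 521 N.

T_min ≈ 521 N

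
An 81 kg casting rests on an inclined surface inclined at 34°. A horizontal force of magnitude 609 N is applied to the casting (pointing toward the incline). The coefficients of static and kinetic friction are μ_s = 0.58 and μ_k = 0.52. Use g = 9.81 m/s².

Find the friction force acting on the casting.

Normal direction: N = m g cos θ + P sin θ = 999.3 N.
Along the incline, the net driving force (taking up-slope positive) is P cos θ − m g sin θ = 504.9 − 444.3 = 60.54 N, so equilibrium requires friction f = -60.54 N (down-slope).
Maximum static friction: μ_s N = 0.58 × 999.3 = 579.6 N.
Since 60.54 N is within the 579.6 N limit, the casting stays put and friction is exactly 60.5 N.

f ≈ 60.5 N (down the incline)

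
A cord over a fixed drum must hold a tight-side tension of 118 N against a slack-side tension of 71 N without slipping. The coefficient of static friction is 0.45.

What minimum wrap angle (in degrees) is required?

T₂/T₁ = e^{μβ} → β = ln(T₂/T₁)/μ.
β = ln(118/71)/0.45 = 0.508/0.45 = 1.129 rad.
In degrees: β = 1.129 × 180/π = 64.7°.

β_min ≈ 64.7°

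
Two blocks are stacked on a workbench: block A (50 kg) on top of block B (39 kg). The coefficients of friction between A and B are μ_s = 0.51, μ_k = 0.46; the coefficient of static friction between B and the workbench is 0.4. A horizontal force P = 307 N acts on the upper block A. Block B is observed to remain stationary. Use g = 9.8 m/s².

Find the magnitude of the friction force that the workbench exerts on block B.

f ≈ 225 N

Normal force at the A–B interface: N₁ = m_A g = 490 N.
Maximum static friction on A from B: μ_s N₁ = 0.51×490 = 249.9 N.
P = 307 N exceeds that limit, so A slips over B and the interface friction becomes kinetic: f₁ = μ_k N₁ = 0.46×490 = 225 N.
B experiences an equal 225 N forward from A (third law). B is in equilibrium, so the floor supplies f₂ = 225 N of static friction (limit μ_s(m_A+m_B)g = 348.9 N, not exceeded).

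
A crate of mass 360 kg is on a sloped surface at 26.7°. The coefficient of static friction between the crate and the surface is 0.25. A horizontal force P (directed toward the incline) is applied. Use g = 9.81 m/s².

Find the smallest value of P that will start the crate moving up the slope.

P ≈ 3040 N

At impending motion up the slope, friction acts down-slope at its limit: f = μ_s N.
Perpendicular to the incline: N = m g cos θ + P sin θ.
Along the incline: P cos θ = m g sin θ + μ_s N = m g sin θ + μ_s (m g cos θ + P sin θ).
Solving, P (cos θ − μ_s sin θ) = m g (sin θ + μ_s cos θ), so P = 360×9.81×(sin 26.7° + 0.25 cos 26.7°)/(cos 26.7° − 0.25 sin 26.7°) = 3530×0.6727/0.781 = 3040 N.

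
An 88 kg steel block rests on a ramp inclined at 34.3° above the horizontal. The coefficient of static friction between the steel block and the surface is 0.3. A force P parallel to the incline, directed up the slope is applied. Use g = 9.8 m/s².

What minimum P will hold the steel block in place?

P_min ≈ 272 N

The steel block tends to slide down (tan θ > μ_s), so at the point of impending slip friction acts up-slope at its limit: f = μ_s N.
P is parallel to the surface, so N = m g cos θ = 712 N.
Along the incline: P + μ_s N = m g sin θ, so P = 486 − 0.3×712 = 272 N.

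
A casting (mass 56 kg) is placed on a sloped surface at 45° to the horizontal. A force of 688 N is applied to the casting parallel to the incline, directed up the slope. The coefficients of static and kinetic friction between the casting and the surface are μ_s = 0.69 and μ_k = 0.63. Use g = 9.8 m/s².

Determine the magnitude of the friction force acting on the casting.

f ≈ 244 N (down the incline)

Normal force: N = m g cos θ = 56 × 9.8 × cos 45° = 388.1 N.
Parallel to the incline, ΣF = 0 gives f = m g sin θ − P = 388.1 − 688 = -299.9 N (up-slope positive).
The static-friction ceiling is μ_s N = 0.69 × 388.1 = 267.8 N.
|-299.9| exceeds 267.8 N, so the casting slips up-slope; friction is kinetic, f = μ_k N = 0.63×388.1 = 244 N.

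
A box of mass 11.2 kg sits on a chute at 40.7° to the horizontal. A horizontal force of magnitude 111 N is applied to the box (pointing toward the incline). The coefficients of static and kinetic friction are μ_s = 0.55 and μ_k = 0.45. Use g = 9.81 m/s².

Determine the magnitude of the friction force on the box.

f ≈ 12.5 N (down the incline)

The horizontal push has a component P sin θ into the surface, so N = m g cos θ + P sin θ = 83.3 + 72.38 = 155.7 N.
Parallel to the incline: P cos θ − m g sin θ = 84.15 − 71.65 = 12.51 N; the friction needed to balance this is 12.51 N acting down the slope.
Maximum static friction: μ_s N = 0.55 × 155.7 = 85.62 N.
|f_req| = 12.51 ≤ 85.62 N → the box is in equilibrium; friction equals the required value.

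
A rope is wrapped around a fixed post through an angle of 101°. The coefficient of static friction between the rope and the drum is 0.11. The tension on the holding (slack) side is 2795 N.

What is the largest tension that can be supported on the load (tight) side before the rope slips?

T_max ≈ 3390 N

At impending slip the capstan equation gives T₂/T₁ = e^{μβ} with β in radians.
β = 101° × π/180 = 1.763 rad.
e^{μβ} = e^{0.11×1.763} = 1.214.
T₂ = T₁ · e^{μβ} = 2795 × 1.214 = 3390 N.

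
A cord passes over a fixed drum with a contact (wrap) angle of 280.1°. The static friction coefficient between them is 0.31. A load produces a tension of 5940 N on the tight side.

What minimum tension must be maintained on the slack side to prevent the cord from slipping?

Capstan equation at impending slip: T_tight/T_slack = e^{μβ}.
β = 280.1° = 4.889 rad; e^{μβ} = e^{0.31×4.889} = 4.552.
T_slack = T_tight / e^{μβ} = 5940 / 4.552 = 1310 N.

T_min ≈ 1310 N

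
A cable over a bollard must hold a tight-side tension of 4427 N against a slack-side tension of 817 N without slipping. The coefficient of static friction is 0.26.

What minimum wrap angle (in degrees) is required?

T₂/T₁ = e^{μβ} → β = ln(T₂/T₁)/μ.
β = ln(4427/817)/0.26 = 1.69/0.26 = 6.499 rad.
In degrees: β = 6.499 × 180/π = 372°.

β_min ≈ 372°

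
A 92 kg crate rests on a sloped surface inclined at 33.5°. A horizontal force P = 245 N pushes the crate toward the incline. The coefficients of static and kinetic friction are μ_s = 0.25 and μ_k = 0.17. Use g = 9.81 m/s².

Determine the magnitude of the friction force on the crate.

Resolve perpendicular to the incline: N = m g cos θ + P sin θ = 92×9.81×cos 33.5° + 245×sin 33.5° = 887.8 N.
Parallel to the incline: P cos θ − m g sin θ = 204.3 − 498.1 = -293.8 N; the friction needed to balance this is 293.8 N acting up the slope.
The limit of static friction is μ_s N = 222 N.
The required 293.8 N exceeds the static limit, so the crate slides down-slope and f = μ_k N = 0.17×887.8 = 151 N.

f ≈ 151 N (up the incline)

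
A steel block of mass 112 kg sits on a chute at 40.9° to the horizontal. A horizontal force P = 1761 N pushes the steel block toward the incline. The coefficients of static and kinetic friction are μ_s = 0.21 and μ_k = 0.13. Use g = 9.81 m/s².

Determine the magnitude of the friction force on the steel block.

The horizontal push has a component P sin θ into the surface, so N = m g cos θ + P sin θ = 830.5 + 1153 = 1983 N.
Along the incline, the net driving force (taking up-slope positive) is P cos θ − m g sin θ = 1331 − 719.4 = 611.7 N, so equilibrium requires friction f = -611.7 N (down-slope).
The limit of static friction is μ_s N = 416.5 N.
|f_req| = 611.7 > 416.5 N → the steel block slides up the incline; f = μ_k N = 0.13 × 1983 = 258 N.

f ≈ 258 N (down the incline)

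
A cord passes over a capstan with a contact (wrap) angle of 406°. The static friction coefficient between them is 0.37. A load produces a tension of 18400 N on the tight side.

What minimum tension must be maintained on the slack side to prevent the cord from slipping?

T_min ≈ 1340 N

Capstan equation at impending slip: T_tight/T_slack = e^{μβ}.
β = 406° = 7.086 rad; e^{μβ} = e^{0.37×7.086} = 13.76.
T_slack = T_tight / e^{μβ} = 18400 / 13.76 = 1340 N.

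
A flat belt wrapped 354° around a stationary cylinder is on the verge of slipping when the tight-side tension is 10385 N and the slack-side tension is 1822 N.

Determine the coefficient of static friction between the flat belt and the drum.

T₂/T₁ = e^{μβ} → μ = ln(T₂/T₁)/β.
β = 354° = 6.178 rad.
μ = ln(10385/1822)/6.178 = ln(5.7)/6.178 = 0.282.

μ ≈ 0.282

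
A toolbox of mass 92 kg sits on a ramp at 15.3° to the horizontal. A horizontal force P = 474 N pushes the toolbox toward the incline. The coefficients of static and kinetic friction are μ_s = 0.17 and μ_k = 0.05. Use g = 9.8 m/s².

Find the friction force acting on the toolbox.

Resolve perpendicular to the incline: N = m g cos θ + P sin θ = 92×9.8×cos 15.3° + 474×sin 15.3° = 994.7 N.
Along the incline, the net driving force (taking up-slope positive) is P cos θ − m g sin θ = 457.2 − 237.9 = 219.3 N, so equilibrium requires friction f = -219.3 N (down-slope).
Maximum static friction: μ_s N = 0.17 × 994.7 = 169.1 N.
The required 219.3 N exceeds the static limit, so the toolbox slides up-slope and f = μ_k N = 0.05×994.7 = 49.7 N.

f ≈ 49.7 N (down the incline)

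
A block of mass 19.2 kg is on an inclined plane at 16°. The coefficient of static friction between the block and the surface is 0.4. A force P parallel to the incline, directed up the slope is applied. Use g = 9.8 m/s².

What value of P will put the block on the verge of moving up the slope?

At impending motion up the slope, friction acts down-slope at its limit: f = μ_s N.
P is parallel to the surface, so N = m g cos θ = 181 N.
Along the incline: P = m g sin θ + μ_s N = 51.9 + 0.4×181 = 124 N.

P ≈ 124 N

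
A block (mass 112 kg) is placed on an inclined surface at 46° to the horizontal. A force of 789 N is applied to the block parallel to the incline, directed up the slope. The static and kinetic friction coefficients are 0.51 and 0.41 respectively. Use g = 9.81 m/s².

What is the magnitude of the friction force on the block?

Normal force: N = m g cos θ = 112 × 9.81 × cos 46° = 763.2 N.
For equilibrium along the incline the friction force must supply f = m g sin θ − P = 790.4 − 789 = 1.353 N (positive meaning up-slope).
The static-friction ceiling is μ_s N = 0.51 × 763.2 = 389.2 N.
Since |1.353| ≤ 389.2 N, static friction is sufficient; f equals the required value, not μ_s N.

f ≈ 1.35 N (up the incline)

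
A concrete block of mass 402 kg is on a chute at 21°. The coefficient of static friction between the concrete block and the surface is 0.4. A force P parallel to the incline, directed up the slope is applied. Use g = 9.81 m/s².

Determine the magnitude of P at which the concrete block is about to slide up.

P ≈ 2890 N

At impending motion up the slope, friction acts down-slope at its limit: f = μ_s N.
P is parallel to the surface, so N = m g cos θ = 3680 N.
Along the incline: P = m g sin θ + μ_s N = 1410 + 0.4×3680 = 2890 N.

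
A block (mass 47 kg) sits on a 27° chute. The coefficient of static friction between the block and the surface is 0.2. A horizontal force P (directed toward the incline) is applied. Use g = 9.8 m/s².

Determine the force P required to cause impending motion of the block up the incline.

At impending motion up the slope, friction acts down-slope at its limit: f = μ_s N.
Perpendicular to the incline: N = m g cos θ + P sin θ.
Along the incline: P cos θ = m g sin θ + μ_s N = m g sin θ + μ_s (m g cos θ + P sin θ).
Solving, P (cos θ − μ_s sin θ) = m g (sin θ + μ_s cos θ), so P = 47×9.8×(sin 27° + 0.2 cos 27°)/(cos 27° − 0.2 sin 27°) = 461×0.6322/0.8002 = 364 N.

P ≈ 364 N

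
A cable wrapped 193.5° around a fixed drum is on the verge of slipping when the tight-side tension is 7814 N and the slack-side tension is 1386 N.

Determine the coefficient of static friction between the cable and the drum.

μ ≈ 0.512

T₂/T₁ = e^{μβ} → μ = ln(T₂/T₁)/β.
β = 193.5° = 3.377 rad.
μ = ln(7814/1386)/3.377 = ln(5.638)/3.377 = 0.512.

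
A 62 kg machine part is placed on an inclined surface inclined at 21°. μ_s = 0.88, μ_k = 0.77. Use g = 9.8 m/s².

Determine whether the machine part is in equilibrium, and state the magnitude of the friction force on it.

N = m g cos θ = 567 N.
Down-slope weight component: m g sin θ = 218 N.
μ_s N = 499 N.
218 ≤ 499 N, so it stays put; friction = 218 N.

f ≈ 218 N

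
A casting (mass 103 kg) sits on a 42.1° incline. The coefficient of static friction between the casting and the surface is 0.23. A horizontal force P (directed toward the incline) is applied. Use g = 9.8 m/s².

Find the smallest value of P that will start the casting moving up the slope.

At impending motion up the slope, friction acts down-slope at its limit: f = μ_s N.
Perpendicular to the incline: N = m g cos θ + P sin θ.
Along the incline: P cos θ = m g sin θ + μ_s N = m g sin θ + μ_s (m g cos θ + P sin θ).
Solving, P (cos θ − μ_s sin θ) = m g (sin θ + μ_s cos θ), so P = 103×9.8×(sin 42.1° + 0.23 cos 42.1°)/(cos 42.1° − 0.23 sin 42.1°) = 1010×0.8411/0.5878 = 1440 N.

P ≈ 1440 N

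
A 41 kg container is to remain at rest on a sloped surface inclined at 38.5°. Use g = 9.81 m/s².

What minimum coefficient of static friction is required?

μ_s,min ≈ 0.795

At the slip threshold m g sin θ = μ_s m g cos θ, so μ_s,min = tan θ.
μ_s,min = tan 38.5° = 0.795.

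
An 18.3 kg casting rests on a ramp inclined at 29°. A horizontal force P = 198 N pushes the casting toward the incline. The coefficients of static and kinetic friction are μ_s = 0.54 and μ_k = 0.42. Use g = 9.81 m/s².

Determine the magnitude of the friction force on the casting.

f ≈ 86.1 N (down the incline)

Resolve perpendicular to the incline: N = m g cos θ + P sin θ = 18.3×9.81×cos 29° + 198×sin 29° = 253 N.
Parallel to the incline: P cos θ − m g sin θ = 173.2 − 87.03 = 86.14 N; the friction needed to balance this is 86.14 N acting down the slope.
The limit of static friction is μ_s N = 136.6 N.
|f_req| = 86.14 ≤ 136.6 N → the casting is in equilibrium; friction equals the required value.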